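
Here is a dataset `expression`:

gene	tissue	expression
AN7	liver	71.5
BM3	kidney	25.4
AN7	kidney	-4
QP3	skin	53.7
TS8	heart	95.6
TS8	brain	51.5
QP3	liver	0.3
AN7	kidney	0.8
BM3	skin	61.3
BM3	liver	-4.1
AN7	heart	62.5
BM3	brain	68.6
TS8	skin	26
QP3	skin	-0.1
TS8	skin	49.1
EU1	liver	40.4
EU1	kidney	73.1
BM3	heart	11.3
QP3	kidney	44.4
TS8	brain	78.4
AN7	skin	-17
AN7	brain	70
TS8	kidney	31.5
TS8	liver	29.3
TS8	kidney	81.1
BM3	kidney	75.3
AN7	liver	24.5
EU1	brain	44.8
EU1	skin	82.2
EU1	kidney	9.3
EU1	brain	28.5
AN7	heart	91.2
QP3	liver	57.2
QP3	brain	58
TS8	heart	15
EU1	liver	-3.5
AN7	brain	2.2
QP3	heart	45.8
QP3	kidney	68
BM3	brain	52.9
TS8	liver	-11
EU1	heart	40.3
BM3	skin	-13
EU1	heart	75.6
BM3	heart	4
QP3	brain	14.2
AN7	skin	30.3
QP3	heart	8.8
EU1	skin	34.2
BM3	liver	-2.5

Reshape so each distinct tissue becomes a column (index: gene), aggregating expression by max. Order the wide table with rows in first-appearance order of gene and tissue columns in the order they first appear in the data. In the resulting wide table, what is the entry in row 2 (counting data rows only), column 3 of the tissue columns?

With rows in first-appearance order of gene, row 2 is gene=BM3. tissue columns in first-appearance order: liver, kidney, skin, heart, brain; column 3 is skin.
Long rows with gene=BM3, tissue=skin: max(61.3, -13) = 61.3.

61.3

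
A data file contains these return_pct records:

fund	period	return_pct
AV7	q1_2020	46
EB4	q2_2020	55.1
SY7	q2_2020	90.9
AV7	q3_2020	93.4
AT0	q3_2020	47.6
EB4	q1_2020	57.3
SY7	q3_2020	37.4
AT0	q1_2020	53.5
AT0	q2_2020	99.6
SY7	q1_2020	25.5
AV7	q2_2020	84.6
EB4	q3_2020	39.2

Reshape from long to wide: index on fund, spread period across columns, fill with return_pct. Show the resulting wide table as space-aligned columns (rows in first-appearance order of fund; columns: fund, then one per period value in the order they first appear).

fund  q1_2020  q2_2020  q3_2020
AV7   46       84.6     93.4   
EB4   57.3     55.1     39.2   
SY7   25.5     90.9     37.4   
AT0   53.5     99.6     47.6   

Columns: fund plus the 3 distinct period values (q1_2020, q2_2020, q3_2020).
For example, row AV7 column q1_2020 takes return_pct=46 from the long row (AV7, q1_2020).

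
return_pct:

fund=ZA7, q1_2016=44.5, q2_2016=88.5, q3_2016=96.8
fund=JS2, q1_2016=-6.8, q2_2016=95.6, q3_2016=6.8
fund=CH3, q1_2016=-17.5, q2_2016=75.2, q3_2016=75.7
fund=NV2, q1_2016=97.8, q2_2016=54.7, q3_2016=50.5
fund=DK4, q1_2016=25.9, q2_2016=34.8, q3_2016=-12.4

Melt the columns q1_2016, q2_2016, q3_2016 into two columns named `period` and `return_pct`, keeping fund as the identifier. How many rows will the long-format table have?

5 fund values × 3 melted columns = 15 rows.

15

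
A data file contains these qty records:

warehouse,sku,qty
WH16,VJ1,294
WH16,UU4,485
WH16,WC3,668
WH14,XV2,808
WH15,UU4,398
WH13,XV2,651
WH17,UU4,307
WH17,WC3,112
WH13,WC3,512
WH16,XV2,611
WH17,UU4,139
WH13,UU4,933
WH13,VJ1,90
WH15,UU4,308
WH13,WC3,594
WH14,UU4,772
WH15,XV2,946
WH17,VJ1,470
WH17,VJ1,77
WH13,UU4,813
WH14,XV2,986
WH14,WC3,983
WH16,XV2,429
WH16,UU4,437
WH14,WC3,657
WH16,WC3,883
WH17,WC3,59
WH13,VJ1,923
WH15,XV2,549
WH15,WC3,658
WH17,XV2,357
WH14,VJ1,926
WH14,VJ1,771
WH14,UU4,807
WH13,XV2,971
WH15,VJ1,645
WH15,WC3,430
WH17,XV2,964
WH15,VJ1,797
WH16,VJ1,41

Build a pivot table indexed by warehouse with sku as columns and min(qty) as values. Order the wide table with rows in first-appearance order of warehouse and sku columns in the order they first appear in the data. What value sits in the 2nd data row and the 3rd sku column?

657

With rows in first-appearance order of warehouse, row 2 is warehouse=WH14. sku columns in first-appearance order: VJ1, UU4, WC3, XV2; column 3 is WC3.
Long rows with warehouse=WH14, sku=WC3: min(983, 657) = 657.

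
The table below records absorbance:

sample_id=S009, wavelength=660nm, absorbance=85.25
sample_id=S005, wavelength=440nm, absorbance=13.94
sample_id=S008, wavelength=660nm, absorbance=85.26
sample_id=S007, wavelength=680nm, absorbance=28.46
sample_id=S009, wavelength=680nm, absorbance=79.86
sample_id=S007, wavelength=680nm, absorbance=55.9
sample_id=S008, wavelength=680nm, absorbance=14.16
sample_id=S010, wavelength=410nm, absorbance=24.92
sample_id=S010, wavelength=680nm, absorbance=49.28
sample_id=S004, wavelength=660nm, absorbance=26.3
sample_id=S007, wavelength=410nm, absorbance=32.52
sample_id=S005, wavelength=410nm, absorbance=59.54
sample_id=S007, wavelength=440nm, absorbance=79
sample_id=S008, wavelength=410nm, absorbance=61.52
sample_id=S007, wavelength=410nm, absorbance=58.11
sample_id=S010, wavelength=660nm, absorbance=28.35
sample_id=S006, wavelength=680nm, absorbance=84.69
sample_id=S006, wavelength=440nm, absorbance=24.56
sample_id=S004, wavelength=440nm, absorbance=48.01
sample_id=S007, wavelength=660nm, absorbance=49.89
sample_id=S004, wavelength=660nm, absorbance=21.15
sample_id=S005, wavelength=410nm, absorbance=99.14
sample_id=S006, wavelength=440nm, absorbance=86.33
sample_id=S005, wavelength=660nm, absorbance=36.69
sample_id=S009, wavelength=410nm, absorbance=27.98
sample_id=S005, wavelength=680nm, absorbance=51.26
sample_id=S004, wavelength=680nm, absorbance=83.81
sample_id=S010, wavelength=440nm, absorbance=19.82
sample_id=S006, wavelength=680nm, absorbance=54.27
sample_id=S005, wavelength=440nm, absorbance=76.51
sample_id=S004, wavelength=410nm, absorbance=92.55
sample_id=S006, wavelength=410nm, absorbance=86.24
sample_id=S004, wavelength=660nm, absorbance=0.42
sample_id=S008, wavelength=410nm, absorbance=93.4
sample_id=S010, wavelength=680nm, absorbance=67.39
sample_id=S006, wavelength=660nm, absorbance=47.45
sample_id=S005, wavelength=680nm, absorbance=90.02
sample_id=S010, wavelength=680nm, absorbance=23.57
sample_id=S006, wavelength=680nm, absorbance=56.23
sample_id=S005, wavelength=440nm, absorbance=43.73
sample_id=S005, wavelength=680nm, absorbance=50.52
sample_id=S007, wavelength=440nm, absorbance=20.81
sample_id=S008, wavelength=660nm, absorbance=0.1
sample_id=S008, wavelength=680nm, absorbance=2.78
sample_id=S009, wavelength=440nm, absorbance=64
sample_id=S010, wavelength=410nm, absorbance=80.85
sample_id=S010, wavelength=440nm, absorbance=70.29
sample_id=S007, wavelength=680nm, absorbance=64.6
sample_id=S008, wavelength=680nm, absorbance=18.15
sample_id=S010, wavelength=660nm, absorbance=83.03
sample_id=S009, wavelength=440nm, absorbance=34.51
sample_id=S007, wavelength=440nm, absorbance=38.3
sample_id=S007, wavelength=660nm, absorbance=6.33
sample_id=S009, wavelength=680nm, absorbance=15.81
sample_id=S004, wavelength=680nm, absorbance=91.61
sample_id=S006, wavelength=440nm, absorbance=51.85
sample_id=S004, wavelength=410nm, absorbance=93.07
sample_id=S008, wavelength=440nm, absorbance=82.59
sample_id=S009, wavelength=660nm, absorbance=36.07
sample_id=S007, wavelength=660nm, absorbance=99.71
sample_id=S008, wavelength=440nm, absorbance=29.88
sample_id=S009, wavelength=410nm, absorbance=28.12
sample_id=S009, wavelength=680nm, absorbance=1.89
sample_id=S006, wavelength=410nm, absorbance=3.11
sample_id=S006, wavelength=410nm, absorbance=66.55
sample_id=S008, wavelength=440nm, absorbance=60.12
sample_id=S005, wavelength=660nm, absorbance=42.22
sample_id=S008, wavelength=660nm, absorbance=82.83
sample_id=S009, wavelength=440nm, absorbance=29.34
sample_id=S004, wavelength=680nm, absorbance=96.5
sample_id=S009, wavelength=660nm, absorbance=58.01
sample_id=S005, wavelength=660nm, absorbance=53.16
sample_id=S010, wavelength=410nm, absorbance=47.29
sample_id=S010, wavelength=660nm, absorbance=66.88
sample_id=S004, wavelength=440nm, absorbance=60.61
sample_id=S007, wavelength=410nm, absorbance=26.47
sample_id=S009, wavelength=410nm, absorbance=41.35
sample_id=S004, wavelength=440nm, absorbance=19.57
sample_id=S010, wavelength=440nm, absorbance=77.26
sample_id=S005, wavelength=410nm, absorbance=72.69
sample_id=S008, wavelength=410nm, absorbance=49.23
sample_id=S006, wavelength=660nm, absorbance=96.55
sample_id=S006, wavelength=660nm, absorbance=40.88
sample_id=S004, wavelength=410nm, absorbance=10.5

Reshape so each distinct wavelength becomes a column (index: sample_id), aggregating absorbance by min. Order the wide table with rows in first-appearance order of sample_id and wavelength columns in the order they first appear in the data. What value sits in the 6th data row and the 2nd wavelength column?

19.57

With rows in first-appearance order of sample_id, row 6 is sample_id=S004. wavelength columns in first-appearance order: 660nm, 440nm, 680nm, 410nm; column 2 is 440nm.
Long rows with sample_id=S004, wavelength=440nm: min(48.01, 60.61, 19.57) = 19.57.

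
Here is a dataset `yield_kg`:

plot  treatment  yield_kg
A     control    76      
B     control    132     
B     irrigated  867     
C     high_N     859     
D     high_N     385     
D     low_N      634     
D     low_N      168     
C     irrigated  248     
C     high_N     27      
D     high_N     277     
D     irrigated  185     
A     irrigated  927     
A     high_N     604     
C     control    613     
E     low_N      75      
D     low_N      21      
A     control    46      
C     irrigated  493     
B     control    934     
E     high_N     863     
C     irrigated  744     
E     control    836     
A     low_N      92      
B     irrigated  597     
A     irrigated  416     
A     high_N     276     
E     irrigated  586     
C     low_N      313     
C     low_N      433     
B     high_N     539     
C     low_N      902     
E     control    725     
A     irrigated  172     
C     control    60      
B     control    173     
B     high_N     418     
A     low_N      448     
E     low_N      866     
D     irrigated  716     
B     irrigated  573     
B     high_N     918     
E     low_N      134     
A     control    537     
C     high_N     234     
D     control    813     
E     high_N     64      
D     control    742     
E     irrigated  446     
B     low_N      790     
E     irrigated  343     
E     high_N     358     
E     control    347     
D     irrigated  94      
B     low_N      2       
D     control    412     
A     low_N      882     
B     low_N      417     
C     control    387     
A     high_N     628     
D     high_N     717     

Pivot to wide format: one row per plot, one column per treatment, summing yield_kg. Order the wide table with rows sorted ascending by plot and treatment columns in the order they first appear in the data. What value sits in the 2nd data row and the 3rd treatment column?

1875

With rows sorted ascending by plot, row 2 is plot=B. treatment columns in first-appearance order: control, irrigated, high_N, low_N; column 3 is high_N.
Long rows with plot=B, treatment=high_N: 539 + 418 + 918 = 1875.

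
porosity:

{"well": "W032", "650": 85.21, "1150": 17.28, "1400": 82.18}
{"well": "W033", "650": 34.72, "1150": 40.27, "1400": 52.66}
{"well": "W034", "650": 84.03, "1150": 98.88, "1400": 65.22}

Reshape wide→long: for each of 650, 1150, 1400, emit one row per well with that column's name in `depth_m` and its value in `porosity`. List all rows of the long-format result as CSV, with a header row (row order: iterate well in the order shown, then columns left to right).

well,depth_m,porosity
W032,650,85.21
W032,1150,17.28
W032,1400,82.18
W033,650,34.72
W033,1150,40.27
W033,1400,52.66
W034,650,84.03
W034,1150,98.88
W034,1400,65.22

Each (well, column) pair becomes one row: 3 × 3 = 9 rows.
For example, (W032, 650) → porosity=85.21.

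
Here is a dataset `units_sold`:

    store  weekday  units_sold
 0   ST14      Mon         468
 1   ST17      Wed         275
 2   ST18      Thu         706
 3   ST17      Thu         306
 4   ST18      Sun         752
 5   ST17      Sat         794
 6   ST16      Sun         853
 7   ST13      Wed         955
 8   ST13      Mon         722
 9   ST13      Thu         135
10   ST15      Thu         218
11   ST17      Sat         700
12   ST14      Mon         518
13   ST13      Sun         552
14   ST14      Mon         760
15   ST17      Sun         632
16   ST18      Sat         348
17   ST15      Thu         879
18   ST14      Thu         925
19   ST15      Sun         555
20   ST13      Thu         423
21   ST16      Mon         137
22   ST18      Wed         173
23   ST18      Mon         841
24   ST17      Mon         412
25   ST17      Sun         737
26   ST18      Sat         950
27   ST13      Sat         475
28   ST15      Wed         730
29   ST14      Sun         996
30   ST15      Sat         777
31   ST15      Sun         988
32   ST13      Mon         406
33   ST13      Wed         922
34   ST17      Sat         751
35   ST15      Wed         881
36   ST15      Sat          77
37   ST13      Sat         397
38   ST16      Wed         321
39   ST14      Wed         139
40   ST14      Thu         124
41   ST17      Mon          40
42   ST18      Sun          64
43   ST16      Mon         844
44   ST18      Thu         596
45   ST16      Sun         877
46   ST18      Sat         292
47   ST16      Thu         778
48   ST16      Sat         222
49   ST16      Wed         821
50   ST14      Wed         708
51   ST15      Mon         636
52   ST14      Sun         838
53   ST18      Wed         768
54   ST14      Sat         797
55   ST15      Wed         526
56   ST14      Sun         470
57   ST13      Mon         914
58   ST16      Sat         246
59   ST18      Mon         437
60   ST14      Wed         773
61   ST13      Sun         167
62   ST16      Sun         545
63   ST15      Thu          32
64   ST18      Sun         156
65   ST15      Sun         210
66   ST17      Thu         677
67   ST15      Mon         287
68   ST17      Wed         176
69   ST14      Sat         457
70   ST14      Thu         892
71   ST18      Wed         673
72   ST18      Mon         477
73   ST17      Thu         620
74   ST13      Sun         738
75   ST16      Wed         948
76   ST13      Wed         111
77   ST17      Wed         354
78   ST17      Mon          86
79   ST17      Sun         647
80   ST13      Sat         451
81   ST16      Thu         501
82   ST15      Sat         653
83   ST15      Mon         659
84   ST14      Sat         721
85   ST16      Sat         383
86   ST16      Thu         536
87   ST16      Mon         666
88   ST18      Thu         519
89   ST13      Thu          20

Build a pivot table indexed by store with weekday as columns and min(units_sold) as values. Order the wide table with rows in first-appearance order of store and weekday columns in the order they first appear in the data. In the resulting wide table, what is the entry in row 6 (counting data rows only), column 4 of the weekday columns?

210

With rows in first-appearance order of store, row 6 is store=ST15. weekday columns in first-appearance order: Mon, Wed, Thu, Sun, Sat; column 4 is Sun.
Long rows with store=ST15, weekday=Sun: min(555, 988, 210) = 210.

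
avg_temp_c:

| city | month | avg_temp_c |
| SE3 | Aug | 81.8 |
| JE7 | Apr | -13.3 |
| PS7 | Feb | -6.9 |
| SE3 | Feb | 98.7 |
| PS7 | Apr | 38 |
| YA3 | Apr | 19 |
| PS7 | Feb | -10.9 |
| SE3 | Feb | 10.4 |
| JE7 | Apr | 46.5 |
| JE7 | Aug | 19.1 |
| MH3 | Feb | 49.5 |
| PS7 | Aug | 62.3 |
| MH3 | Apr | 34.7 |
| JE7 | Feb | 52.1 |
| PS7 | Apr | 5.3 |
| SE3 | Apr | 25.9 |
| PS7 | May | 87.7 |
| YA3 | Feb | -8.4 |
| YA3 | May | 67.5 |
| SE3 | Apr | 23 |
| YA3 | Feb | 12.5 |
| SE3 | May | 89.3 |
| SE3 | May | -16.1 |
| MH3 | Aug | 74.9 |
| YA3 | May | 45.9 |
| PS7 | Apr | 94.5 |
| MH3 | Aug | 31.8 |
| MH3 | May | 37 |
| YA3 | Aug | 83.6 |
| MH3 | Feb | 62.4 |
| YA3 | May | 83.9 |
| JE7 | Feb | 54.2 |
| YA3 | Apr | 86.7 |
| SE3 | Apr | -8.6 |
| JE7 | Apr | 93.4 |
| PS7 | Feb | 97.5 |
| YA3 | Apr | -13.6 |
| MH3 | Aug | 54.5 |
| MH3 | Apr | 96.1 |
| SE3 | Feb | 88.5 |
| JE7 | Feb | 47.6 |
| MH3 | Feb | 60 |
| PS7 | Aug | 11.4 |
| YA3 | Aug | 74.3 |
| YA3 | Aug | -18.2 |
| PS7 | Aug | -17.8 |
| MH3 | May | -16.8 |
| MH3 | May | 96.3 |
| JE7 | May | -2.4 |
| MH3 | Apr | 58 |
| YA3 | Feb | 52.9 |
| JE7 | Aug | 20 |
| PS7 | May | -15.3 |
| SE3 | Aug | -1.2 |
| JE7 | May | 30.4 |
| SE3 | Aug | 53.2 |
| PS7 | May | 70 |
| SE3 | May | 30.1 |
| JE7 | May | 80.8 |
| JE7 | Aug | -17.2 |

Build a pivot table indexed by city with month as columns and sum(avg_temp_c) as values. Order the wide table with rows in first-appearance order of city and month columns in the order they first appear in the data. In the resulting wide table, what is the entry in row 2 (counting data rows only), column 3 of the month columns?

With rows in first-appearance order of city, row 2 is city=JE7. month columns in first-appearance order: Aug, Apr, Feb, May; column 3 is Feb.
Long rows with city=JE7, month=Feb: 52.1 + 54.2 + 47.6 = 153.9.

153.9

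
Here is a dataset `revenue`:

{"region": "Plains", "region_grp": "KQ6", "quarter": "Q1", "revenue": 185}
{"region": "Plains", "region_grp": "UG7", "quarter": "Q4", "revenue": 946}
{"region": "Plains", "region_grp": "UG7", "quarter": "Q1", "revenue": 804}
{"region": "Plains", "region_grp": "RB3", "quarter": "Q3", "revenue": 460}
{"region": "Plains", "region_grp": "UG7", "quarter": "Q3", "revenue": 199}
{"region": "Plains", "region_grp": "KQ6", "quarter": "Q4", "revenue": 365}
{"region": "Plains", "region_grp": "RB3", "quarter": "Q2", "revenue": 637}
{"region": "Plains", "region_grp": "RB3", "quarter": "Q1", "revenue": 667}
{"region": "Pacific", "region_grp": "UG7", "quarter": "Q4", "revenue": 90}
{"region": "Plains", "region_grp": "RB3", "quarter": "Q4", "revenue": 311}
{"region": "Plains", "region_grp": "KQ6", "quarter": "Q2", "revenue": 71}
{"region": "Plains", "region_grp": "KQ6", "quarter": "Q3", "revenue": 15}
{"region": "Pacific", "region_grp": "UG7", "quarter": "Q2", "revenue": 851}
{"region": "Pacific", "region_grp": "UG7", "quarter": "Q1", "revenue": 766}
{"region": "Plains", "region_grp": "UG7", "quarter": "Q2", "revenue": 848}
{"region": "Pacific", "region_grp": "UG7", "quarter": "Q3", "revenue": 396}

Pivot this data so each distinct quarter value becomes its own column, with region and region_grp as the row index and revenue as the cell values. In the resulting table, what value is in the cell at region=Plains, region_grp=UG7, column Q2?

Wide layout: rows indexed by region and region_grp, columns are the 4 distinct quarter values (Q1, Q4, Q3, Q2).
Cell (region=Plains, region_grp=UG7, quarter=Q2) draws from the long row where region=Plains, region_grp=UG7 and quarter=Q2, which has revenue=848.

848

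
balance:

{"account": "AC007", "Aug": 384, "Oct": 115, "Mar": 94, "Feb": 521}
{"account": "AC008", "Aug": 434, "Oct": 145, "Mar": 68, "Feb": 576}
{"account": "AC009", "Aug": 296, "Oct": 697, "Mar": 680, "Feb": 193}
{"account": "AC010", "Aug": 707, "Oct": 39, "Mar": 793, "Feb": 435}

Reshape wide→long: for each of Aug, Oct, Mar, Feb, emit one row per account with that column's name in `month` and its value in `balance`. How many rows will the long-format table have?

4 account values × 4 melted columns = 16 rows.

16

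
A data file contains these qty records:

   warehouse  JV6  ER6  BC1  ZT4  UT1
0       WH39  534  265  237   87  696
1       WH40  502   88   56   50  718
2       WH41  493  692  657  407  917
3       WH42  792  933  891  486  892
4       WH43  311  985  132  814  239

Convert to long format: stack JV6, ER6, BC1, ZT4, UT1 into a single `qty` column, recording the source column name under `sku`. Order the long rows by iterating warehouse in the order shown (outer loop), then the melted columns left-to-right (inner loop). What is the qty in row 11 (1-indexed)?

493

25 rows total (5 × 5). Row 11: index ⌊(11-1)/5⌋ = 2 into warehouse → WH41; (11-1) mod 5 = 0 into the melted columns → JV6.
So row 11 is (WH41, JV6, 493); qty = 493.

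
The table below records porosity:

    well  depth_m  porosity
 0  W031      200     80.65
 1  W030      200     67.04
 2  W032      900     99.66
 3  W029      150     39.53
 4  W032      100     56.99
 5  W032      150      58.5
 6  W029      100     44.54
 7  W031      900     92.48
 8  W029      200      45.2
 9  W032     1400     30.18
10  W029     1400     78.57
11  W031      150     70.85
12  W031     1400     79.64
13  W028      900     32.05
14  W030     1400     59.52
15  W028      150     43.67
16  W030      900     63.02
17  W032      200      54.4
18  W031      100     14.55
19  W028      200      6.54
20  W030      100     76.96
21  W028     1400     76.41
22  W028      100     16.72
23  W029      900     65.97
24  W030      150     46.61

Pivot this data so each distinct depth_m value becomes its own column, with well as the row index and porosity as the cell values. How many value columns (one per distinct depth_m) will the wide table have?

5

5 distinct depth_m values: 100, 150, 200, 900, 1400.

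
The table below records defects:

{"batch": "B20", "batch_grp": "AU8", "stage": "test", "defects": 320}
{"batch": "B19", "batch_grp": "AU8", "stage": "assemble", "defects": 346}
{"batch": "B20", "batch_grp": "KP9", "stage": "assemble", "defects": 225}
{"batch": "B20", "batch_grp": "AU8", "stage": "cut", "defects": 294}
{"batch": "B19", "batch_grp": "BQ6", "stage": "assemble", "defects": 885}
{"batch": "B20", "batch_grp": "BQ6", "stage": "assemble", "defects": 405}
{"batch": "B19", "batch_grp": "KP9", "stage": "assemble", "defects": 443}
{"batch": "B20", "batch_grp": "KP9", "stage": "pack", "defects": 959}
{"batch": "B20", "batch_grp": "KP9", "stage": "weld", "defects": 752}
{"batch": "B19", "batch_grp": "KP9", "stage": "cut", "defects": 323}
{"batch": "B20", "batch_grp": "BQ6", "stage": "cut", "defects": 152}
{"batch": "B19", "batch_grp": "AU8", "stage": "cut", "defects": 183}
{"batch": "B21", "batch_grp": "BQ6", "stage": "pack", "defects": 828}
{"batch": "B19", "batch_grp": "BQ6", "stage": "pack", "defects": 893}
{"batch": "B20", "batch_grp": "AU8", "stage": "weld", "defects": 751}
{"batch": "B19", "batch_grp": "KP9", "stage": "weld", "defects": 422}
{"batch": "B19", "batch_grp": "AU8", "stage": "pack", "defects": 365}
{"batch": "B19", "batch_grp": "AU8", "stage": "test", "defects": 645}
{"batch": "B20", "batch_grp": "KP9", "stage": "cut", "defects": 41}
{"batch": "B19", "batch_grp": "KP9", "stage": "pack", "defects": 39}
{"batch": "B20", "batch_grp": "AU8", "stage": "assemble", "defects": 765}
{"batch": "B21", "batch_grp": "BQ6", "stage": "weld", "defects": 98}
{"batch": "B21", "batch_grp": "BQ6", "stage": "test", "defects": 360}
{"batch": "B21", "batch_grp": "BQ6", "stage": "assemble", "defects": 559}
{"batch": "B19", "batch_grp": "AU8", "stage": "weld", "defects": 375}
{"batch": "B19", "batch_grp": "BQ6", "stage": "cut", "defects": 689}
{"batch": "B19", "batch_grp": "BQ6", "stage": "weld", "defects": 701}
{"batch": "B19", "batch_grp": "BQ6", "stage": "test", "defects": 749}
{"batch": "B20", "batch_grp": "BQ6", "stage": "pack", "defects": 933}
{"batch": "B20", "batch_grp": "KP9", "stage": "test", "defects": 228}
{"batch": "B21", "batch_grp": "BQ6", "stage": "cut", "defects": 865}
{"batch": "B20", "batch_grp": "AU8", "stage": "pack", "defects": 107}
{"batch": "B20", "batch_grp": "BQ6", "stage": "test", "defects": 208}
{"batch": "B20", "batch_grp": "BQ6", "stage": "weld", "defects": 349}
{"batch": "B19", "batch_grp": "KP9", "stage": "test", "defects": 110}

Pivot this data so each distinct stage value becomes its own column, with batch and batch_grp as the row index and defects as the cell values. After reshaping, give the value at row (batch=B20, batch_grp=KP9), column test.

228

Wide layout: rows indexed by batch and batch_grp, columns are the 5 distinct stage values (test, assemble, cut, pack, weld).
Cell (batch=B20, batch_grp=KP9, stage=test) draws from the long row where batch=B20, batch_grp=KP9 and stage=test, which has defects=228.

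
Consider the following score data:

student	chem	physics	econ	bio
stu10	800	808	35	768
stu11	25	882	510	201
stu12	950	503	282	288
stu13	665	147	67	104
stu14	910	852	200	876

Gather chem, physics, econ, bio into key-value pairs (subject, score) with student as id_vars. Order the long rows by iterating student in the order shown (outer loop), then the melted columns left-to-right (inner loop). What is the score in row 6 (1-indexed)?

882

20 rows total (5 × 4). Row 6: index ⌊(6-1)/4⌋ = 1 into student → stu11; (6-1) mod 4 = 1 into the melted columns → physics.
So row 6 is (stu11, physics, 882); score = 882.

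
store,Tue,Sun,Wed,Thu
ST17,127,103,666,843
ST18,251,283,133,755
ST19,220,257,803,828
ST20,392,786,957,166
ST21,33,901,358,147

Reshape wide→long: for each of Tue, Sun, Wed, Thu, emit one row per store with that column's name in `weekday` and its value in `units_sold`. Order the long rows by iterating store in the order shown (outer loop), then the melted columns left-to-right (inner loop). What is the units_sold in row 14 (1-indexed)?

20 rows total (5 × 4). Row 14: index ⌊(14-1)/4⌋ = 3 into store → ST20; (14-1) mod 4 = 1 into the melted columns → Sun.
So row 14 is (ST20, Sun, 786); units_sold = 786.

786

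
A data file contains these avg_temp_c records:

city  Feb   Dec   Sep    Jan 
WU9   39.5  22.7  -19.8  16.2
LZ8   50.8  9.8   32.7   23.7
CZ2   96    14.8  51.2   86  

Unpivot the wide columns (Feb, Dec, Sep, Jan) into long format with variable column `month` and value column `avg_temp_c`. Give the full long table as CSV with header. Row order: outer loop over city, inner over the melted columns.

Each (city, column) pair becomes one row: 3 × 4 = 12 rows.
For example, (WU9, Feb) → avg_temp_c=39.5.

city,month,avg_temp_c
WU9,Feb,39.5
WU9,Dec,22.7
WU9,Sep,-19.8
WU9,Jan,16.2
LZ8,Feb,50.8
LZ8,Dec,9.8
LZ8,Sep,32.7
LZ8,Jan,23.7
CZ2,Feb,96
CZ2,Dec,14.8
CZ2,Sep,51.2
CZ2,Jan,86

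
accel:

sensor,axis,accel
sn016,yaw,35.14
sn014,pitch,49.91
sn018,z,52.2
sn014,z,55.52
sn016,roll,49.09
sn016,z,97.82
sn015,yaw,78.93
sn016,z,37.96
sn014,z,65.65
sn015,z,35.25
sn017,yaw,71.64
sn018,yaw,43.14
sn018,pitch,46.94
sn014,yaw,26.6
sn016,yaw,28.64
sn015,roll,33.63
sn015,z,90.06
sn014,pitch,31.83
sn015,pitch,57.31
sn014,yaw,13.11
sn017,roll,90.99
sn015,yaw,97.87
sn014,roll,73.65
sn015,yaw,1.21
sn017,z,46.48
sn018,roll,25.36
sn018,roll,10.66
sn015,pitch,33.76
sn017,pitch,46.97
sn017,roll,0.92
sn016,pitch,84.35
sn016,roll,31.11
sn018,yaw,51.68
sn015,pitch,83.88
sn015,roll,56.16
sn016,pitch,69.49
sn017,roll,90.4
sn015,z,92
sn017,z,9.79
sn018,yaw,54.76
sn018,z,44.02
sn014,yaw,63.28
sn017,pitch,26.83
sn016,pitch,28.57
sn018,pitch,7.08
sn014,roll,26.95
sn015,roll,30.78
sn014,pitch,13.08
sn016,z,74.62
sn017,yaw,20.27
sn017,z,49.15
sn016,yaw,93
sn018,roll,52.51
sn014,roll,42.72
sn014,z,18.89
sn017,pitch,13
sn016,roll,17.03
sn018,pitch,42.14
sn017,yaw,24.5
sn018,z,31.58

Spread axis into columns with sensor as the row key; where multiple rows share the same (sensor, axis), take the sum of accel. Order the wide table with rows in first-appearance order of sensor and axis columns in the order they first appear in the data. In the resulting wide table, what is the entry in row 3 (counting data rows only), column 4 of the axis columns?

With rows in first-appearance order of sensor, row 3 is sensor=sn018. axis columns in first-appearance order: yaw, pitch, z, roll; column 4 is roll.
Long rows with sensor=sn018, axis=roll: 25.36 + 10.66 + 52.51 = 88.53.

88.53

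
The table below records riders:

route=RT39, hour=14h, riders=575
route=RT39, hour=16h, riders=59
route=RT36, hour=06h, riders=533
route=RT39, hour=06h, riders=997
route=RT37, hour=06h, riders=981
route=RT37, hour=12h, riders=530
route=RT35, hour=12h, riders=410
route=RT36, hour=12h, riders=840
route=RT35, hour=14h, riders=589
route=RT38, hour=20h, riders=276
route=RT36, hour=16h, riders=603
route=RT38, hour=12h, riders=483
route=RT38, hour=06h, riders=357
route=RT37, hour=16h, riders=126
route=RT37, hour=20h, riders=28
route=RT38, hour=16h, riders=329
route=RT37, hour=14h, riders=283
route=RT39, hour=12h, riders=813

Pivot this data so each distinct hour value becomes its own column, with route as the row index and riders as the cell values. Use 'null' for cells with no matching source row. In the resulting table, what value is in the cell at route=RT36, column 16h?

603

The long row with route=RT36, hour=16h has riders=603.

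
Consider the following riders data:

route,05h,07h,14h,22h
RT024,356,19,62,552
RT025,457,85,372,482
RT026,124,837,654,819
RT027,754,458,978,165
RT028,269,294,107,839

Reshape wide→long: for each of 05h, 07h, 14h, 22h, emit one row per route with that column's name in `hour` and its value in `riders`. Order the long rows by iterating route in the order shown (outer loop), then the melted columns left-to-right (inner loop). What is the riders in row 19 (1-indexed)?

20 rows total (5 × 4). Row 19: index ⌊(19-1)/4⌋ = 4 into route → RT028; (19-1) mod 4 = 2 into the melted columns → 14h.
So row 19 is (RT028, 14h, 107); riders = 107.

107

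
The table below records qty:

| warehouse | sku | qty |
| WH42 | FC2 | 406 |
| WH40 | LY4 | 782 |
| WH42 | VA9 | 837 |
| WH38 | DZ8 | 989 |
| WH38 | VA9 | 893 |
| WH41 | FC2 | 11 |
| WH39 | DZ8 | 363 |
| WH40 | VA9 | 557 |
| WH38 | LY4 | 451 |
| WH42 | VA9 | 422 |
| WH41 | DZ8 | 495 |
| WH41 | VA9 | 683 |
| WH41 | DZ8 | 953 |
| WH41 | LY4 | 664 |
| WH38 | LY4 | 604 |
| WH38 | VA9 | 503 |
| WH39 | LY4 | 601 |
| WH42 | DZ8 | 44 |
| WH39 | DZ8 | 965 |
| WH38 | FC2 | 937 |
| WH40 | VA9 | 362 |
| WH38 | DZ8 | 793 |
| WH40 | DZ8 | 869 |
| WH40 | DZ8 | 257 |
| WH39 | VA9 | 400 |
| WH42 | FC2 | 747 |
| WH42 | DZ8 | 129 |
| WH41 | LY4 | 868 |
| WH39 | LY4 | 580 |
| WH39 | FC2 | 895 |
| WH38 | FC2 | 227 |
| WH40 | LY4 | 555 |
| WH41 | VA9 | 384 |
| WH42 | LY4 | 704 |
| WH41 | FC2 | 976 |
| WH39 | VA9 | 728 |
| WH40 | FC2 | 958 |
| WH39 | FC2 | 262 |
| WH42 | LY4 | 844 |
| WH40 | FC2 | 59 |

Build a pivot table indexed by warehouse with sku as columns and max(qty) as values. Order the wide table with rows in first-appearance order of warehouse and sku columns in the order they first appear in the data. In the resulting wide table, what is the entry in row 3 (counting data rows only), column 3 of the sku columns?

With rows in first-appearance order of warehouse, row 3 is warehouse=WH38. sku columns in first-appearance order: FC2, LY4, VA9, DZ8; column 3 is VA9.
Long rows with warehouse=WH38, sku=VA9: max(893, 503) = 893.

893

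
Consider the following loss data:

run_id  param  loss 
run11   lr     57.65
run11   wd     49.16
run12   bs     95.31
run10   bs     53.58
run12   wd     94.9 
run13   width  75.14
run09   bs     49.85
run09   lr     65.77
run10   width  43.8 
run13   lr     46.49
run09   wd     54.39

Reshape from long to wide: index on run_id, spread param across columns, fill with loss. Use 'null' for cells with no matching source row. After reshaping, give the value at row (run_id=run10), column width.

43.8

The long row with run_id=run10, param=width has loss=43.8.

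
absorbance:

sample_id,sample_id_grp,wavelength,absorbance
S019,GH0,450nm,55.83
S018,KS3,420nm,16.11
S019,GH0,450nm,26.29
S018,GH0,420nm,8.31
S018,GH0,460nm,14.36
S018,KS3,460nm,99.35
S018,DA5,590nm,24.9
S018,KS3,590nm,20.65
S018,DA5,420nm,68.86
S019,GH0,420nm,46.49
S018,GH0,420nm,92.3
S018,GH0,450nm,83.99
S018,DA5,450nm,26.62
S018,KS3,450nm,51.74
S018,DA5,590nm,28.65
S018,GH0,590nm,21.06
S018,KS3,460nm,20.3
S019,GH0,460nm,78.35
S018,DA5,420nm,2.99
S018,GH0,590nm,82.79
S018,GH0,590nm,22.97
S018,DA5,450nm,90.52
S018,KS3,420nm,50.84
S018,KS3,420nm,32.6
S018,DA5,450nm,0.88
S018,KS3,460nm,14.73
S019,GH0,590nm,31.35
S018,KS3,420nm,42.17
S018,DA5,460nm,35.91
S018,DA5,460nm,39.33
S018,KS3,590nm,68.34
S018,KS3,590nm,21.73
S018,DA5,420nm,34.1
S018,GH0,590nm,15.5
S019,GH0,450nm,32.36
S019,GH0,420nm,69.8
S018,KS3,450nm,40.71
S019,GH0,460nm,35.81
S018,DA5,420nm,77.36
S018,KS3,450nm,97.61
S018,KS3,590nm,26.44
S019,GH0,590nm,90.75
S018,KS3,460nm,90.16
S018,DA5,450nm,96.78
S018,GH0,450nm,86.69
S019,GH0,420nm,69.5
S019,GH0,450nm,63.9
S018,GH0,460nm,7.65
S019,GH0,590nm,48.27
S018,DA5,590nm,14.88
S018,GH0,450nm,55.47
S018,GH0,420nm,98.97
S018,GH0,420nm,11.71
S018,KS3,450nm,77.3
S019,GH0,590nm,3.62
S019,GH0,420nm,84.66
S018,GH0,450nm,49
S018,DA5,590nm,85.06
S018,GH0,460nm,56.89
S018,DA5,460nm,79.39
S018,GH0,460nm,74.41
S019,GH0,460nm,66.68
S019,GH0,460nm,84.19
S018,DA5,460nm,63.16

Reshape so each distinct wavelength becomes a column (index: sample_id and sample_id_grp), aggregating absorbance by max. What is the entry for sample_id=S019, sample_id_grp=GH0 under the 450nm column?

Rows with sample_id=S019, sample_id_grp=GH0 and wavelength=450nm: absorbance values are 55.83, 26.29, 32.36, 63.9.
max(55.83, 26.29, 32.36, 63.9) = 63.9.

63.9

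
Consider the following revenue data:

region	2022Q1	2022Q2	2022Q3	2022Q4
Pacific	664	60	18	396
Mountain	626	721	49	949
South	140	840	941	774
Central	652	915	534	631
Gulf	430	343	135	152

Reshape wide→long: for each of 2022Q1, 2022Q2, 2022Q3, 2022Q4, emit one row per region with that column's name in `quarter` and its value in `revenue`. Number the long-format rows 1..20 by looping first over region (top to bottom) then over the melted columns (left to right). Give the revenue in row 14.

20 rows total (5 × 4). Row 14: index ⌊(14-1)/4⌋ = 3 into region → Central; (14-1) mod 4 = 1 into the melted columns → 2022Q2.
So row 14 is (Central, 2022Q2, 915); revenue = 915.

915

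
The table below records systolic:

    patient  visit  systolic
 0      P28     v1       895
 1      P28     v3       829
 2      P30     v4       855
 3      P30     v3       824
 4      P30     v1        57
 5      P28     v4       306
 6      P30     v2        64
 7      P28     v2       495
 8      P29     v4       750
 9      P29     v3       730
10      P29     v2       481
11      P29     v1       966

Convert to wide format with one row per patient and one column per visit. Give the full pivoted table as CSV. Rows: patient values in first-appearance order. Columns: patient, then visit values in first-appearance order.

Columns: patient plus the 4 distinct visit values (v1, v3, v4, v2).
For example, row P28 column v1 takes systolic=895 from the long row (P28, v1).

patient,v1,v3,v4,v2
P28,895,829,306,495
P30,57,824,855,64
P29,966,730,750,481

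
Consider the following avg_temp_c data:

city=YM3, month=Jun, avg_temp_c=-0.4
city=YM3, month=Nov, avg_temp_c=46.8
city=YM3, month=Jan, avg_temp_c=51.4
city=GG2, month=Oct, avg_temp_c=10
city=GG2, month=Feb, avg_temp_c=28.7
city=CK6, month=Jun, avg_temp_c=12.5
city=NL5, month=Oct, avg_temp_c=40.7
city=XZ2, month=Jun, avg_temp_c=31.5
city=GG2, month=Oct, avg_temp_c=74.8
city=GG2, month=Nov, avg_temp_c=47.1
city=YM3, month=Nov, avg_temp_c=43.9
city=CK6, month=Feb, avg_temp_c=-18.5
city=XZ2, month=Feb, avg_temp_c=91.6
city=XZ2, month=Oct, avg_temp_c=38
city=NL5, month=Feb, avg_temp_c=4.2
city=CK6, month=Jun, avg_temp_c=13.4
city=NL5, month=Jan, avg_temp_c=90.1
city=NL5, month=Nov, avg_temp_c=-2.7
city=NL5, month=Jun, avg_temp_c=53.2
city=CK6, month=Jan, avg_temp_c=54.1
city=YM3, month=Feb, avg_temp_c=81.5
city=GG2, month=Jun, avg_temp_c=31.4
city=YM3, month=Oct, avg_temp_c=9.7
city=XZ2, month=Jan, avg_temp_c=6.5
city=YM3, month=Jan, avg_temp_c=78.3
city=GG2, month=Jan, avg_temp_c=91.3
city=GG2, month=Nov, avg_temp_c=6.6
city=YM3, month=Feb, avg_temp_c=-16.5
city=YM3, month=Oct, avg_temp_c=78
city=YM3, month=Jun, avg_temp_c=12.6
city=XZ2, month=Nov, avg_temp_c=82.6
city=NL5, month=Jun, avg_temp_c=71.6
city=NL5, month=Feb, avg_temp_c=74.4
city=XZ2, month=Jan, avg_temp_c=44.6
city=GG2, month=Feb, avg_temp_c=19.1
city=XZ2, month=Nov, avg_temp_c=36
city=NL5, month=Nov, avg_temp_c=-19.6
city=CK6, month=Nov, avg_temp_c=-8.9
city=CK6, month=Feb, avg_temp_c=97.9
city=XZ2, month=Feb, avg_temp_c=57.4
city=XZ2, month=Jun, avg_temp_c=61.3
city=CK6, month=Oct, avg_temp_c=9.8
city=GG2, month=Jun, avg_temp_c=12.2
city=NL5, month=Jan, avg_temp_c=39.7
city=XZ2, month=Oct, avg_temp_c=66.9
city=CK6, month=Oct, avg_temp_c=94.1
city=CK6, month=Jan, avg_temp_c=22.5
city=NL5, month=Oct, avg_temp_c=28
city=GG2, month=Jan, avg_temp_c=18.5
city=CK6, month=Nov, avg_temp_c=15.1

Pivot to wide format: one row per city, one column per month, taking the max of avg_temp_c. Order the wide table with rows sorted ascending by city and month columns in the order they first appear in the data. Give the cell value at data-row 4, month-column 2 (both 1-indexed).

With rows sorted ascending by city, row 4 is city=XZ2. month columns in first-appearance order: Jun, Nov, Jan, Oct, Feb; column 2 is Nov.
Long rows with city=XZ2, month=Nov: max(82.6, 36) = 82.6.

82.6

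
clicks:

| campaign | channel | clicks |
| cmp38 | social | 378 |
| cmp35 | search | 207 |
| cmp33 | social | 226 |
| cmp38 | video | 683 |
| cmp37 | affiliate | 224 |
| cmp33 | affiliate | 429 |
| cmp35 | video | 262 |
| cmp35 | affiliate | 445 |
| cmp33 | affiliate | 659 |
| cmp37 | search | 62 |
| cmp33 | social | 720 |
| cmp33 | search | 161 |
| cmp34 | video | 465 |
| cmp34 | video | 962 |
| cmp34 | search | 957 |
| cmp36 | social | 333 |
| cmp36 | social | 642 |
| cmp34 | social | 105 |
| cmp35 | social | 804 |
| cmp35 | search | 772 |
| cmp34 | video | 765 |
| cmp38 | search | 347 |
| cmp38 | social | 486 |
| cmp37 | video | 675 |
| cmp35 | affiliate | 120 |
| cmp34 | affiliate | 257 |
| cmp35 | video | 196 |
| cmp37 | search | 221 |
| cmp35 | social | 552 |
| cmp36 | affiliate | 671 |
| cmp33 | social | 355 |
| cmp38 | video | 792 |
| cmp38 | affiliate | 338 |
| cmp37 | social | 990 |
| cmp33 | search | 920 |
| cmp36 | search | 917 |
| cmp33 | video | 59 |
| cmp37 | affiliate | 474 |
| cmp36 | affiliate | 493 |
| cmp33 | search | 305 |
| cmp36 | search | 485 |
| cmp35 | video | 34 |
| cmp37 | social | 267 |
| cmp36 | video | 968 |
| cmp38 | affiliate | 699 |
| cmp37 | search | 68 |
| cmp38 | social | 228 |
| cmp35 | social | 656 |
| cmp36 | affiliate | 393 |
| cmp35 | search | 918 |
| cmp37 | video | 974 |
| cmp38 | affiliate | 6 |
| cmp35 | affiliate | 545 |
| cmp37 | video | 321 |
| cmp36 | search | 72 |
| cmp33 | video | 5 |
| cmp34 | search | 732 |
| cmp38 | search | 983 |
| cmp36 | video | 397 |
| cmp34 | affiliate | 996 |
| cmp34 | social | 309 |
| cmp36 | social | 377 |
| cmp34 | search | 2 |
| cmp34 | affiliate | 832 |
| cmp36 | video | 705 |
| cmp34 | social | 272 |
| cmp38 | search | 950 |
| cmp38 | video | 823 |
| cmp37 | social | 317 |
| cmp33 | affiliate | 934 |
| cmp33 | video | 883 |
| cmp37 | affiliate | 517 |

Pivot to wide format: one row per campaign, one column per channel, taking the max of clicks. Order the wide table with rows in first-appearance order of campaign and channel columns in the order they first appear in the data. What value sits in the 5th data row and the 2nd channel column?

957

With rows in first-appearance order of campaign, row 5 is campaign=cmp34. channel columns in first-appearance order: social, search, video, affiliate; column 2 is search.
Long rows with campaign=cmp34, channel=search: max(957, 732, 2) = 957.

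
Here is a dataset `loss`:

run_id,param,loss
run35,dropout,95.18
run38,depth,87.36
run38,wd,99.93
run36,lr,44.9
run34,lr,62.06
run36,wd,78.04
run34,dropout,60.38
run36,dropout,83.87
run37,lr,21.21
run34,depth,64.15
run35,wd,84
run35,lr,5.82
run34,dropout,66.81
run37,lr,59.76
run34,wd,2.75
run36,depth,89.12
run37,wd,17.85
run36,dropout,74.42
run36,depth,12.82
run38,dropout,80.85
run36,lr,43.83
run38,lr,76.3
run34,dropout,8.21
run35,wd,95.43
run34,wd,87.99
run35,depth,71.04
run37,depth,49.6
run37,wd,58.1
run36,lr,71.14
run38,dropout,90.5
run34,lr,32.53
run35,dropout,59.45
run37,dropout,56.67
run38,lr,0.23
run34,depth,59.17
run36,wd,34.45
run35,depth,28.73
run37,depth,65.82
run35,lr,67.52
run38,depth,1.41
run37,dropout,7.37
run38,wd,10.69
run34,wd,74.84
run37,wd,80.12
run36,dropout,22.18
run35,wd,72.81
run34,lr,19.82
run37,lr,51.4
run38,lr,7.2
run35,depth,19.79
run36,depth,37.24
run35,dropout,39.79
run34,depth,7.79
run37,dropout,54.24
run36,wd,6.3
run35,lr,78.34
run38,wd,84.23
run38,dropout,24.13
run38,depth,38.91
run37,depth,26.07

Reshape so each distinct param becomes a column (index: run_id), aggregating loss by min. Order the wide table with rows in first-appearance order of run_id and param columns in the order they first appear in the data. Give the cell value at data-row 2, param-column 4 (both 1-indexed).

With rows in first-appearance order of run_id, row 2 is run_id=run38. param columns in first-appearance order: dropout, depth, wd, lr; column 4 is lr.
Long rows with run_id=run38, param=lr: min(76.3, 0.23, 7.2) = 0.23.

0.23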